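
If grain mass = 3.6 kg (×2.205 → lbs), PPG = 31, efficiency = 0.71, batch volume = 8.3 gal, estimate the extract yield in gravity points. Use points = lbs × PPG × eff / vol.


lbs = 3.6 × 2.205 = 7.9380
points = 7.9380 × 31 × 0.71 / 8.3

21.0500 points


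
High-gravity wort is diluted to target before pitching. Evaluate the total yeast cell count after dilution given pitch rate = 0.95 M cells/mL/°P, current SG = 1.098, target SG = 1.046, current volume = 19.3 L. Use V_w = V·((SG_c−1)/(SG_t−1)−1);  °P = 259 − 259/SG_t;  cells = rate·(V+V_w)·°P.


V_w = 19.3·((1.098−1)/(1.046−1)−1) = 21.8174
V_final = 19.3 + 21.8174 = 41.1174
°P = 259 − 259/1.046 = 11.3901
cells = 0.95·41.1174·11.3901

444.9130 billion cells


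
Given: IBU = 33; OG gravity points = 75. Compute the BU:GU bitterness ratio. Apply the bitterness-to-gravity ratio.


BU:GU = IBU / OG_points
BU:GU = 33 / 75

0.4400


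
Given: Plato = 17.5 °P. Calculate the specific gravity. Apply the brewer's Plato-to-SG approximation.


SG = 259/(259 − P)
SG = 259/(259 − 17.5)

1.0725


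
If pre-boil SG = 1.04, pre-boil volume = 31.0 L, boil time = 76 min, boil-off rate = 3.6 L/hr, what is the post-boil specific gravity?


V_post = V_pre − rate·(t/60);  SG_post = 1 + (SG_pre−1)·V_pre/V_post
V_post = 31.0 − 3.6·(76/60) = 26.4400
SG_post = 1 + (1.04 − 1)·31.0/26.4400

1.0469


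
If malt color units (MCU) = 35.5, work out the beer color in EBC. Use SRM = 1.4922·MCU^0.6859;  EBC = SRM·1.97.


SRM = 1.4922·35.5^0.6859 = 17.2635
EBC = 17.2635·1.97

34.0091 EBC


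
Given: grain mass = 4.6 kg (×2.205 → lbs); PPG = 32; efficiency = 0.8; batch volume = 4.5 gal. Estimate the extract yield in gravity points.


points = lbs × PPG × eff / vol
lbs = 4.6 × 2.205 = 10.1430
points = 10.1430 × 32 × 0.8 / 4.5

57.7024 points


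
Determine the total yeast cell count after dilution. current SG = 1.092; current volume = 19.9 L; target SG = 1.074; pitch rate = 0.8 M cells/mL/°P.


V_w = V·((SG_c−1)/(SG_t−1)−1);  °P = 259 − 259/SG_t;  cells = rate·(V+V_w)·°P
V_w = 19.9·((1.092−1)/(1.074−1)−1) = 4.8405
V_final = 19.9 + 4.8405 = 24.7405
°P = 259 − 259/1.074 = 17.8454
cells = 0.8·24.7405·17.8454

353.2046 billion cells


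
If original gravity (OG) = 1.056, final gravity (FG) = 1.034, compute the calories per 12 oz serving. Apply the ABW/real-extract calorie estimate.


ABW = (OG−FG)·131.25·0.79/FG;  °P = 259 − 259/SG (for OG→OE and FG→AE);  RE = 0.1808·OE + 0.8192·AE;  Cal = (6.9·ABW + 4·(RE−0.1))·FG·3.55
ABW = (1.056 − 1.034)·131.25·0.79/1.034 = 2.2061
OE = 259 − 259/1.056 = 13.7348 °P
AE = 259 − 259/1.034 = 8.5164 °P
RE = 0.1808·13.7348 + 0.8192·8.5164 = 9.4599 °P
Cal = (6.9·2.2061 + 4·(9.4599−0.1))·1.034·3.55

193.3061 kcal


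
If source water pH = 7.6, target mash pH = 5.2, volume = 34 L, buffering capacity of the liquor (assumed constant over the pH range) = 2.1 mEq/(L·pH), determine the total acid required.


acid = buffering capacity · (pH_source − pH_target) · V
acid = 2.1 · (7.6 − 5.2) · 34

171.3600 mEq


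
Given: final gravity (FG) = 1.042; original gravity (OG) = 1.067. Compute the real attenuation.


AA = (OG−FG)/(OG−1)·100;  RA = AA·0.8192
AA = (1.067 − 1.042)/(1.067 − 1)·100 = 37.3134
RA = 37.3134·0.8192

30.5672 %


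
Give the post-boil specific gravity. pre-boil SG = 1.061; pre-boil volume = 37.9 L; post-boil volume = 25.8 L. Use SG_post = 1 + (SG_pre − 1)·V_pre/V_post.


pts_pre = (1.061 − 1)·1000 = 61.0000
pts_post = 61.0000·37.9/25.8 = 89.6085
SG_post = 1 + 89.6085/1000

1.0896


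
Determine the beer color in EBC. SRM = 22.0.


EBC = SRM · 1.97
EBC = 22.0 · 1.97

43.3400 EBC


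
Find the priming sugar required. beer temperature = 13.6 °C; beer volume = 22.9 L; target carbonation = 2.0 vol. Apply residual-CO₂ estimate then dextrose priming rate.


residual = 14.695·(0.01821 + 0.09011·e^(−0.04·T));  sugar = (target − residual)·4.0·V
residual = 14.695·(0.01821 + 0.09011·e^(−0.04·13.6)) = 1.0362
sugar = (2.0 − 1.0362)·4.0·22.9

88.2867 g


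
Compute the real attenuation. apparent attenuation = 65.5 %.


RA = AA · 0.8192
RA = 65.5 · 0.8192

53.6576 %


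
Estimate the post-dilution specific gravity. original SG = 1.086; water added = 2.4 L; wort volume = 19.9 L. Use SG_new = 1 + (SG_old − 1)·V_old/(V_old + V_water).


pts = (1.086 − 1)·1000·19.9/(19.9 + 2.4) = 76.7444
SG_new = 1 + 76.7444/1000

1.0767


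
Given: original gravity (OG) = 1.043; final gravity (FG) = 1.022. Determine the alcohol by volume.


ABV = (OG − FG) · 131.25
ABV = (1.043 − 1.022) · 131.25

2.7562 % ABV


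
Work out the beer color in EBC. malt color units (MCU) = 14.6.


SRM = 1.4922·MCU^0.6859;  EBC = SRM·1.97
SRM = 1.4922·14.6^0.6859 = 9.3855
EBC = 9.3855·1.97

18.4894 EBC


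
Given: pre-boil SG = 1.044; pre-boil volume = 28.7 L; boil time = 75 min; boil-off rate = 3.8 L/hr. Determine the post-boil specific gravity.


V_post = V_pre − rate·(t/60);  SG_post = 1 + (SG_pre−1)·V_pre/V_post
V_post = 28.7 − 3.8·(75/60) = 23.9500
SG_post = 1 + (1.044 − 1)·28.7/23.9500

1.0527


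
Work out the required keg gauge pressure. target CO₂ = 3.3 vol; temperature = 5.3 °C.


psi = vols/(0.01821 + 0.09011·e^(−0.04·T)) − 14.695
psi = 3.3/(0.01821 + 0.09011·e^(−0.04·5.3)) − 14.695

21.5266 psi


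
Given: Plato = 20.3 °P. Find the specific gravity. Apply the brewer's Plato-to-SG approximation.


SG = 259/(259 − P)
SG = 259/(259 − 20.3)

1.0850


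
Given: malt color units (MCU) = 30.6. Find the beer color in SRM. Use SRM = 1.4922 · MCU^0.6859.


SRM = 1.4922 · 30.6^0.6859

15.5913 SRM


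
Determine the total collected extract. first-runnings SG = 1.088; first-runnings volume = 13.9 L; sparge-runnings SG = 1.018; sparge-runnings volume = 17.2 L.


total = Σ (SG_i − 1)·1000·V_i
first = (1.088 − 1)·1000·13.9 = 1223.2000
sparge = (1.018 − 1)·1000·17.2 = 309.6000
total = 1223.2000 + 309.6000

1532.8000 gravity·L


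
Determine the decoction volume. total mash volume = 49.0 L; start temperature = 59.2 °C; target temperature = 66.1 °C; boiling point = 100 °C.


V_dec = V_total·(T_target − T_start)/(T_boil − T_start)
V_dec = 49.0·(66.1 − 59.2)/(100 − 59.2)

8.2868 L


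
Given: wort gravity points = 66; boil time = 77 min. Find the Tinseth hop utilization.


U = 1.65·0.000125^(GP/1000) · (1 − e^(−0.04·t))/4.15
bigness = 1.65·0.000125^(66/1000) = 0.9118
boil_factor = (1 − e^(−0.04·77))/4.15 = 0.2299
U = 0.9118 · 0.2299

0.2096


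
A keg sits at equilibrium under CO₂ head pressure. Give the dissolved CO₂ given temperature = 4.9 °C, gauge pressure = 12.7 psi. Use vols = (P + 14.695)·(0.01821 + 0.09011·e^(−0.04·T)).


vols = (12.7 + 14.695)·(0.01821 + 0.09011·e^(−0.04·4.9))

2.5281 volumes


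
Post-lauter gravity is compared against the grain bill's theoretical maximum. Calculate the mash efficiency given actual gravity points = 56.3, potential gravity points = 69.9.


efficiency = actual / potential × 100
efficiency = 56.3 / 69.9 × 100

80.5436 %


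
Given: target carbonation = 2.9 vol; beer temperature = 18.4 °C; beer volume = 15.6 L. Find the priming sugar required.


residual = 14.695·(0.01821 + 0.09011·e^(−0.04·T));  sugar = (target − residual)·4.0·V
residual = 14.695·(0.01821 + 0.09011·e^(−0.04·18.4)) = 0.9019
sugar = (2.9 − 0.9019)·4.0·15.6

124.6810 g


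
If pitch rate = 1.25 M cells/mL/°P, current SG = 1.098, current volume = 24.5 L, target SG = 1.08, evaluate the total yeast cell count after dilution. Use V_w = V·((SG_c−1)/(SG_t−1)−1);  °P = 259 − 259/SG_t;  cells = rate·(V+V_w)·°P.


V_w = 24.5·((1.098−1)/(1.08−1)−1) = 5.5125
V_final = 24.5 + 5.5125 = 30.0125
°P = 259 − 259/1.08 = 19.1852
cells = 1.25·30.0125·19.1852

719.7442 billion cells


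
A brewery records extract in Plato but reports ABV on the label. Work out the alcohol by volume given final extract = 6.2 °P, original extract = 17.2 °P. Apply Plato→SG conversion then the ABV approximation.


SG = 259/(259 − P);  ABV = (OG − FG)·131.25
OG = 259/(259 − 17.2) = 1.0711
FG = 259/(259 − 6.2) = 1.0245
ABV = (1.0711 − 1.0245)·131.25

6.1173 % ABV


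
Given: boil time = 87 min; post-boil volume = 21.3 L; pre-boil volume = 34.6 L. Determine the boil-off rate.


rate = (V_pre − V_post) / (t_min/60)
rate = (34.6 − 21.3) / (87/60)

9.1724 L/hr


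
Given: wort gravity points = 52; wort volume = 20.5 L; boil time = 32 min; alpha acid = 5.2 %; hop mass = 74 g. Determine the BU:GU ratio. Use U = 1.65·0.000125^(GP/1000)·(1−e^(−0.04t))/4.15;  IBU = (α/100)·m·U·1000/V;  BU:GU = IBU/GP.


U = 1.65·0.000125^(52/1000)·(1−e^(−0.04·32))/4.15 = 0.1799
IBU = (5.2/100)·74·0.1799·1000/20.5 = 33.7653
BU:GU = 33.7653/52

0.6493


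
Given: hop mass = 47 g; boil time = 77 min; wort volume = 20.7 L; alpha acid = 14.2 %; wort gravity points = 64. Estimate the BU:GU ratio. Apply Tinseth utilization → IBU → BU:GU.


U = 1.65·0.000125^(GP/1000)·(1−e^(−0.04t))/4.15;  IBU = (α/100)·m·U·1000/V;  BU:GU = IBU/GP
U = 1.65·0.000125^(64/1000)·(1−e^(−0.04·77))/4.15 = 0.2134
IBU = (14.2/100)·47·0.2134·1000/20.7 = 68.8051
BU:GU = 68.8051/64

1.0751


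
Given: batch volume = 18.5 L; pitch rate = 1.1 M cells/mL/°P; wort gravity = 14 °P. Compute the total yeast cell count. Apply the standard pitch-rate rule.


cells (billions) = rate · V_L · °P
cells = 1.1 · 18.5 · 14

284.9000 billion cells


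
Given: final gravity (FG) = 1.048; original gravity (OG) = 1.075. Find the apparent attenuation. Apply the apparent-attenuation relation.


AA = (OG − FG)/(OG − 1) · 100
AA = (1.075 − 1.048)/(1.075 − 1) · 100

36.0000 %


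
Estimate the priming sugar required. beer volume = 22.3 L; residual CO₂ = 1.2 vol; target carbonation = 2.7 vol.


sugar = (target − residual)·4.0·V
sugar = (2.7 − 1.2)·4.0·22.3

133.8000 g


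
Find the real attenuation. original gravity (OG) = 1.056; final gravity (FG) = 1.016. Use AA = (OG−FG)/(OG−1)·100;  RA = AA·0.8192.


AA = (1.056 − 1.016)/(1.056 − 1)·100 = 71.4286
RA = 71.4286·0.8192

58.5143 %


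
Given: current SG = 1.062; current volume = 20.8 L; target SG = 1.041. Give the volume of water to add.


V_water = V·((SG_curr − 1)/(SG_target − 1) − 1)
V_water = 20.8·((1.062 − 1)/(1.041 − 1) − 1)

10.6537 L


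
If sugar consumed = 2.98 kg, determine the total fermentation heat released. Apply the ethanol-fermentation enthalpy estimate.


Q = m_sugar · 590 kJ/kg
Q = 2.98 · 590

1758.2000 kJ


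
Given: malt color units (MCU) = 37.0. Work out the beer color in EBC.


SRM = 1.4922·MCU^0.6859;  EBC = SRM·1.97
SRM = 1.4922·37.0^0.6859 = 17.7606
EBC = 17.7606·1.97

34.9883 EBC


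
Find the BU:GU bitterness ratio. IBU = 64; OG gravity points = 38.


BU:GU = IBU / OG_points
BU:GU = 64 / 38

1.6842


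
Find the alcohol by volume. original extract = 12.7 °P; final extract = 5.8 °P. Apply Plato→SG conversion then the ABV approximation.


SG = 259/(259 − P);  ABV = (OG − FG)·131.25
OG = 259/(259 − 12.7) = 1.0516
FG = 259/(259 − 5.8) = 1.0229
ABV = (1.0516 − 1.0229)·131.25

3.7611 % ABV


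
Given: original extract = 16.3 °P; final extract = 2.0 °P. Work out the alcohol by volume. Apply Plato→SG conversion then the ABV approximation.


SG = 259/(259 − P);  ABV = (OG − FG)·131.25
OG = 259/(259 − 16.3) = 1.0672
FG = 259/(259 − 2.0) = 1.0078
ABV = (1.0672 − 1.0078)·131.25

7.7935 % ABV


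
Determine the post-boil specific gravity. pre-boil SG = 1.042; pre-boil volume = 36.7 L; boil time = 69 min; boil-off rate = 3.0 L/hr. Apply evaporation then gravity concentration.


V_post = V_pre − rate·(t/60);  SG_post = 1 + (SG_pre−1)·V_pre/V_post
V_post = 36.7 − 3.0·(69/60) = 33.2500
SG_post = 1 + (1.042 − 1)·36.7/33.2500

1.0464


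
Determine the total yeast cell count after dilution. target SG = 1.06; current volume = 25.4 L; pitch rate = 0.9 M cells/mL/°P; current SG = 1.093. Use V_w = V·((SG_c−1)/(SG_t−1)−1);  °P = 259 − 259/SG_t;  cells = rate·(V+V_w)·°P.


V_w = 25.4·((1.093−1)/(1.06−1)−1) = 13.9700
V_final = 25.4 + 13.9700 = 39.3700
°P = 259 − 259/1.06 = 14.6604
cells = 0.9·39.3700·14.6604

519.4612 billion cells


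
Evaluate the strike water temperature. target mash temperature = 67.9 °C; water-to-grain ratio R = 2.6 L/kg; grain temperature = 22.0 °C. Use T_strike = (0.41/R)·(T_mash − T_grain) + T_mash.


T_strike = (0.41/2.6)·(67.9 − 22.0) + 67.9

75.1381 °C


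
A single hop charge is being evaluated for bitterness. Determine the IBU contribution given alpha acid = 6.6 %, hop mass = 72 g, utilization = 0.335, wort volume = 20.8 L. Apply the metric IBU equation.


IBU = (α/100)·mass·U·1000 / V
IBU = (6.6/100)·72·0.335·1000 / 20.8

76.5346 IBU


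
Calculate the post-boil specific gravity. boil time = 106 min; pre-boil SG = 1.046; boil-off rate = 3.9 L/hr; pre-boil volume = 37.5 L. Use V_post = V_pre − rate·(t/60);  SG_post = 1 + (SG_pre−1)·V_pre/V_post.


V_post = 37.5 − 3.9·(106/60) = 30.6100
SG_post = 1 + (1.046 − 1)·37.5/30.6100

1.0564


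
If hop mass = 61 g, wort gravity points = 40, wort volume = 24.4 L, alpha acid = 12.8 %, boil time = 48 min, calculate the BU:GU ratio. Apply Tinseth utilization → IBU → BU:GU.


U = 1.65·0.000125^(GP/1000)·(1−e^(−0.04t))/4.15;  IBU = (α/100)·m·U·1000/V;  BU:GU = IBU/GP
U = 1.65·0.000125^(40/1000)·(1−e^(−0.04·48))/4.15 = 0.2368
IBU = (12.8/100)·61·0.2368·1000/24.4 = 75.7899
BU:GU = 75.7899/40

1.8947


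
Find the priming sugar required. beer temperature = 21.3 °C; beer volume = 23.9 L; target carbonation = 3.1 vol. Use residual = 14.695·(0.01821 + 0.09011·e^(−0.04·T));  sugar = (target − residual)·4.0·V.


residual = 14.695·(0.01821 + 0.09011·e^(−0.04·21.3)) = 0.8324
sugar = (3.1 − 0.8324)·4.0·23.9

216.7793 g


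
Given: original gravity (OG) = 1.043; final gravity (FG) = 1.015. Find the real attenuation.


AA = (OG−FG)/(OG−1)·100;  RA = AA·0.8192
AA = (1.043 − 1.015)/(1.043 − 1)·100 = 65.1163
RA = 65.1163·0.8192

53.3433 %


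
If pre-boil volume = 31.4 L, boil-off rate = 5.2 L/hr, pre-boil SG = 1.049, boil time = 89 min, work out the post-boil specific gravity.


V_post = V_pre − rate·(t/60);  SG_post = 1 + (SG_pre−1)·V_pre/V_post
V_post = 31.4 − 5.2·(89/60) = 23.6867
SG_post = 1 + (1.049 − 1)·31.4/23.6867

1.0650


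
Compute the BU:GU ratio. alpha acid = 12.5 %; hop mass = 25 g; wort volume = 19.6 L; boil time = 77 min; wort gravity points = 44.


U = 1.65·0.000125^(GP/1000)·(1−e^(−0.04t))/4.15;  IBU = (α/100)·m·U·1000/V;  BU:GU = IBU/GP
U = 1.65·0.000125^(44/1000)·(1−e^(−0.04·77))/4.15 = 0.2554
IBU = (12.5/100)·25·0.2554·1000/19.6 = 40.7250
BU:GU = 40.7250/44

0.9256


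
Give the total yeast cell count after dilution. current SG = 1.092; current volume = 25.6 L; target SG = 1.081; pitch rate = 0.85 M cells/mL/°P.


V_w = V·((SG_c−1)/(SG_t−1)−1);  °P = 259 − 259/SG_t;  cells = rate·(V+V_w)·°P
V_w = 25.6·((1.092−1)/(1.081−1)−1) = 3.4765
V_final = 25.6 + 3.4765 = 29.0765
°P = 259 − 259/1.081 = 19.4070
cells = 0.85·29.0765·19.4070

479.6460 billion cells


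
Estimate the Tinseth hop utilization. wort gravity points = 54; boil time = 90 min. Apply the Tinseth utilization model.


U = 1.65·0.000125^(GP/1000) · (1 − e^(−0.04·t))/4.15
bigness = 1.65·0.000125^(54/1000) = 1.0156
boil_factor = (1 − e^(−0.04·90))/4.15 = 0.2344
U = 1.0156 · 0.2344

0.2380


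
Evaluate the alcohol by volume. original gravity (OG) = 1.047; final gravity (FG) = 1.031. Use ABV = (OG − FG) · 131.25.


ABV = (1.047 − 1.031) · 131.25

2.1000 % ABV


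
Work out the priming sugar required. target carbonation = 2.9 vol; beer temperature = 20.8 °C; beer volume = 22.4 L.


residual = 14.695·(0.01821 + 0.09011·e^(−0.04·T));  sugar = (target − residual)·4.0·V
residual = 14.695·(0.01821 + 0.09011·e^(−0.04·20.8)) = 0.8438
sugar = (2.9 − 0.8438)·4.0·22.4

184.2316 g


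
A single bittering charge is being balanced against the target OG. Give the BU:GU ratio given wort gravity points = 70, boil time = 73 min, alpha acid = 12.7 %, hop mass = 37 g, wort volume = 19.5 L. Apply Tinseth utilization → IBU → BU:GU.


U = 1.65·0.000125^(GP/1000)·(1−e^(−0.04t))/4.15;  IBU = (α/100)·m·U·1000/V;  BU:GU = IBU/GP
U = 1.65·0.000125^(70/1000)·(1−e^(−0.04·73))/4.15 = 0.2005
IBU = (12.7/100)·37·0.2005·1000/19.5 = 48.3183
BU:GU = 48.3183/70

0.6903


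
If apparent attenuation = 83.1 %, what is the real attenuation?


RA = AA · 0.8192
RA = 83.1 · 0.8192

68.0755 %


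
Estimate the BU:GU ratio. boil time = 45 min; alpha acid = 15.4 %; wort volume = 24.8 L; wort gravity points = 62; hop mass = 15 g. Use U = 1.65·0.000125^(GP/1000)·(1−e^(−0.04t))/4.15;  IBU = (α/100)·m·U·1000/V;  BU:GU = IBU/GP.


U = 1.65·0.000125^(62/1000)·(1−e^(−0.04·45))/4.15 = 0.1901
IBU = (15.4/100)·15·0.1901·1000/24.8 = 17.7066
BU:GU = 17.7066/62

0.2856


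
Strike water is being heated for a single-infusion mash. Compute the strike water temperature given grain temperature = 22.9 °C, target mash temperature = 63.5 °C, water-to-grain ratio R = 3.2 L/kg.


T_strike = (0.41/R)·(T_mash − T_grain) + T_mash
T_strike = (0.41/3.2)·(63.5 − 22.9) + 63.5

68.7019 °C


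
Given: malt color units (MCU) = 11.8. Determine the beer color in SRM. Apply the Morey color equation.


SRM = 1.4922 · MCU^0.6859
SRM = 1.4922 · 11.8^0.6859

8.1102 SRM


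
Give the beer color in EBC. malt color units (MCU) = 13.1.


SRM = 1.4922·MCU^0.6859;  EBC = SRM·1.97
SRM = 1.4922·13.1^0.6859 = 8.7129
EBC = 8.7129·1.97

17.1644 EBC


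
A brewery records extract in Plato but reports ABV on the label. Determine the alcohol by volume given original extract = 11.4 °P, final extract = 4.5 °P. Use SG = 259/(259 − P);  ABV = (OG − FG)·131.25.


OG = 259/(259 − 11.4) = 1.0460
FG = 259/(259 − 4.5) = 1.0177
ABV = (1.0460 − 1.0177)·131.25

3.7223 % ABV


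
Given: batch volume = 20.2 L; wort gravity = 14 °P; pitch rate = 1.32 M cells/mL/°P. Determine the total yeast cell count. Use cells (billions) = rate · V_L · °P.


cells = 1.32 · 20.2 · 14

373.2960 billion cells


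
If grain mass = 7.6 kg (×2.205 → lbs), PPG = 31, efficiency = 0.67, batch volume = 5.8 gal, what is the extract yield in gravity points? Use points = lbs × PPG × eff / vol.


lbs = 7.6 × 2.205 = 16.7580
points = 16.7580 × 31 × 0.67 / 5.8

60.0110 points


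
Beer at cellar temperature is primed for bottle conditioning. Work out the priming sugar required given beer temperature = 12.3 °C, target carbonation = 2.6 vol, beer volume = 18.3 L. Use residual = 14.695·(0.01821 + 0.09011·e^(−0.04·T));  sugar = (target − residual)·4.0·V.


residual = 14.695·(0.01821 + 0.09011·e^(−0.04·12.3)) = 1.0772
sugar = (2.6 − 1.0772)·4.0·18.3

111.4694 g


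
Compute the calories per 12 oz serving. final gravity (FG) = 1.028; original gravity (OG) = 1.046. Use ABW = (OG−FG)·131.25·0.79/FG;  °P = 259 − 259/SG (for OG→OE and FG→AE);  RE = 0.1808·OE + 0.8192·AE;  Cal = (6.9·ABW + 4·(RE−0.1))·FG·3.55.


ABW = (1.046 − 1.028)·131.25·0.79/1.028 = 1.8155
OE = 259 − 259/1.046 = 11.3901 °P
AE = 259 − 259/1.028 = 7.0545 °P
RE = 0.1808·11.3901 + 0.8192·7.0545 = 7.8383 °P
Cal = (6.9·1.8155 + 4·(7.8383−0.1))·1.028·3.55

158.6782 kcal


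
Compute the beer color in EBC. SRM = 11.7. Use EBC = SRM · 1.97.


EBC = 11.7 · 1.97

23.0490 EBC


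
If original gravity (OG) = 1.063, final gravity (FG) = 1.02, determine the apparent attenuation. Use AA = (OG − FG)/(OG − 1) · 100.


AA = (1.063 − 1.02)/(1.063 − 1) · 100

68.2540 %


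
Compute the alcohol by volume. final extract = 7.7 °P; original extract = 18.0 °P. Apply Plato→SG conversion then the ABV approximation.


SG = 259/(259 − P);  ABV = (OG − FG)·131.25
OG = 259/(259 − 18.0) = 1.0747
FG = 259/(259 − 7.7) = 1.0306
ABV = (1.0747 − 1.0306)·131.25

5.7813 % ABV


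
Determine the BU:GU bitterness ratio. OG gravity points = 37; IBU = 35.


BU:GU = IBU / OG_points
BU:GU = 35 / 37

0.9459


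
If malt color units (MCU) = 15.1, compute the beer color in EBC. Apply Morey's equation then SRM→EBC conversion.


SRM = 1.4922·MCU^0.6859;  EBC = SRM·1.97
SRM = 1.4922·15.1^0.6859 = 9.6048
EBC = 9.6048·1.97

18.9214 EBC


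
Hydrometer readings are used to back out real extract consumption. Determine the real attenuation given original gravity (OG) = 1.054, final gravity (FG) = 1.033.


AA = (OG−FG)/(OG−1)·100;  RA = AA·0.8192
AA = (1.054 − 1.033)/(1.054 − 1)·100 = 38.8889
RA = 38.8889·0.8192

31.8578 %


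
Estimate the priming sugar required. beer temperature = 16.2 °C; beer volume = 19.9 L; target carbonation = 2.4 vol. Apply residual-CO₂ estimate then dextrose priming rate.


residual = 14.695·(0.01821 + 0.09011·e^(−0.04·T));  sugar = (target − residual)·4.0·V
residual = 14.695·(0.01821 + 0.09011·e^(−0.04·16.2)) = 0.9603
sugar = (2.4 − 0.9603)·4.0·19.9

114.6037 g


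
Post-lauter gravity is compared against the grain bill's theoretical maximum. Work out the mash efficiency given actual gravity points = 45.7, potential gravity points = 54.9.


efficiency = actual / potential × 100
efficiency = 45.7 / 54.9 × 100

83.2423 %


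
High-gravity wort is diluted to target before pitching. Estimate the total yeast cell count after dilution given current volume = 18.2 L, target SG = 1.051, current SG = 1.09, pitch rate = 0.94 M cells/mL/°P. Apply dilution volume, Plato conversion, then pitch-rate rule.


V_w = V·((SG_c−1)/(SG_t−1)−1);  °P = 259 − 259/SG_t;  cells = rate·(V+V_w)·°P
V_w = 18.2·((1.09−1)/(1.051−1)−1) = 13.9176
V_final = 18.2 + 13.9176 = 32.1176
°P = 259 − 259/1.051 = 12.5680
cells = 0.94·32.1176·12.5680

379.4362 billion cells


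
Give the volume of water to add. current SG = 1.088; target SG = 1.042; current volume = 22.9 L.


V_water = V·((SG_curr − 1)/(SG_target − 1) − 1)
V_water = 22.9·((1.088 − 1)/(1.042 − 1) − 1)

25.0810 L


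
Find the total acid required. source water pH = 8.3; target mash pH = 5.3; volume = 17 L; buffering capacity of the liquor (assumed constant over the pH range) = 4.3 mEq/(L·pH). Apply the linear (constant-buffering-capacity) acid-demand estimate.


acid = buffering capacity · (pH_source − pH_target) · V
acid = 4.3 · (8.3 − 5.3) · 17

219.3000 mEq


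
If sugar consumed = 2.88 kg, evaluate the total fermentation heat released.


Q = m_sugar · 590 kJ/kg
Q = 2.88 · 590

1699.2000 kJ


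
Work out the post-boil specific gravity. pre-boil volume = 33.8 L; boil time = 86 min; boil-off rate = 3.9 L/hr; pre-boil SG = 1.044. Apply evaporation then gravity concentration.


V_post = V_pre − rate·(t/60);  SG_post = 1 + (SG_pre−1)·V_pre/V_post
V_post = 33.8 − 3.9·(86/60) = 28.2100
SG_post = 1 + (1.044 − 1)·33.8/28.2100

1.0527


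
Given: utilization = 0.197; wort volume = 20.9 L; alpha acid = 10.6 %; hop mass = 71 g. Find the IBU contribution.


IBU = (α/100)·mass·U·1000 / V
IBU = (10.6/100)·71·0.197·1000 / 20.9

70.9389 IBU


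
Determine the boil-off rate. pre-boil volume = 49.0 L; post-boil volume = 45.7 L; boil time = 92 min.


rate = (V_pre − V_post) / (t_min/60)
rate = (49.0 − 45.7) / (92/60)

2.1522 L/hr


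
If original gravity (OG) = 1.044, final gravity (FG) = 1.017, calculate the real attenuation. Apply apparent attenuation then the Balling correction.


AA = (OG−FG)/(OG−1)·100;  RA = AA·0.8192
AA = (1.044 − 1.017)/(1.044 − 1)·100 = 61.3636
RA = 61.3636·0.8192

50.2691 %


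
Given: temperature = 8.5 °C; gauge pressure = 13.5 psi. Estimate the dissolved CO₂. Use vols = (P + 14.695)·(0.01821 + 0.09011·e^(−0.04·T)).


vols = (13.5 + 14.695)·(0.01821 + 0.09011·e^(−0.04·8.5))

2.3218 volumes


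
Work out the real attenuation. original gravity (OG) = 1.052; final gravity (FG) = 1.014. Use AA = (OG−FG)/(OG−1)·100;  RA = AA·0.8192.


AA = (1.052 − 1.014)/(1.052 − 1)·100 = 73.0769
RA = 73.0769·0.8192

59.8646 %


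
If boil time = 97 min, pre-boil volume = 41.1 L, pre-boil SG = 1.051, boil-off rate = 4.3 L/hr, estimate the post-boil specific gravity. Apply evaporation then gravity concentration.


V_post = V_pre − rate·(t/60);  SG_post = 1 + (SG_pre−1)·V_pre/V_post
V_post = 41.1 − 4.3·(97/60) = 34.1483
SG_post = 1 + (1.051 − 1)·41.1/34.1483

1.0614


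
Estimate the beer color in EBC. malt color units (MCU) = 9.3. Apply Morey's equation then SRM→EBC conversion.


SRM = 1.4922·MCU^0.6859;  EBC = SRM·1.97
SRM = 1.4922·9.3^0.6859 = 6.8883
EBC = 6.8883·1.97

13.5699 EBC


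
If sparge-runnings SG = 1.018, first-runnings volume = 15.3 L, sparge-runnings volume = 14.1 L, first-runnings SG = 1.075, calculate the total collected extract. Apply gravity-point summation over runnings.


total = Σ (SG_i − 1)·1000·V_i
first = (1.075 − 1)·1000·15.3 = 1147.5000
sparge = (1.018 − 1)·1000·14.1 = 253.8000
total = 1147.5000 + 253.8000

1401.3000 gravity·L


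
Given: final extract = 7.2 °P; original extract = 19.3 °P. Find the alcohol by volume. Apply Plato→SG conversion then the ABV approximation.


SG = 259/(259 − P);  ABV = (OG − FG)·131.25
OG = 259/(259 − 19.3) = 1.0805
FG = 259/(259 − 7.2) = 1.0286
ABV = (1.0805 − 1.0286)·131.25

6.8149 % ABV


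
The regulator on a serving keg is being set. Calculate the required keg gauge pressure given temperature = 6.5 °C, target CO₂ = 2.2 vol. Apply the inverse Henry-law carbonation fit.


psi = vols/(0.01821 + 0.09011·e^(−0.04·T)) − 14.695
psi = 2.2/(0.01821 + 0.09011·e^(−0.04·6.5)) − 14.695

10.3935 psi


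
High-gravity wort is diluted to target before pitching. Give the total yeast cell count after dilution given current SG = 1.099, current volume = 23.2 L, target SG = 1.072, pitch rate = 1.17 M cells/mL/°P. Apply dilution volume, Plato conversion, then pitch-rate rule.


V_w = V·((SG_c−1)/(SG_t−1)−1);  °P = 259 − 259/SG_t;  cells = rate·(V+V_w)·°P
V_w = 23.2·((1.099−1)/(1.072−1)−1) = 8.7000
V_final = 23.2 + 8.7000 = 31.9000
°P = 259 − 259/1.072 = 17.3955
cells = 1.17·31.9000·17.3955

649.2531 billion cells


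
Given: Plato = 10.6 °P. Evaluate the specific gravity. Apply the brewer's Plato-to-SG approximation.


SG = 259/(259 − P)
SG = 259/(259 − 10.6)

1.0427


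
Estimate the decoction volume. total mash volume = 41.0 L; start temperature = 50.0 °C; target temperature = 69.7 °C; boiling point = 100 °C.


V_dec = V_total·(T_target − T_start)/(T_boil − T_start)
V_dec = 41.0·(69.7 − 50.0)/(100 − 50.0)

16.1540 L


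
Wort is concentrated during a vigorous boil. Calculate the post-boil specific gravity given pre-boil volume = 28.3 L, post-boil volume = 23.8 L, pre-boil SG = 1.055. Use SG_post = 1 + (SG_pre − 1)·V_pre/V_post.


pts_pre = (1.055 − 1)·1000 = 55.0000
pts_post = 55.0000·28.3/23.8 = 65.3992
SG_post = 1 + 65.3992/1000

1.0654


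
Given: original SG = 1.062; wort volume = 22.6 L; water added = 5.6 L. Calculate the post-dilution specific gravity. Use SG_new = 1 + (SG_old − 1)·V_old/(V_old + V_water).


pts = (1.062 − 1)·1000·22.6/(22.6 + 5.6) = 49.6879
SG_new = 1 + 49.6879/1000

1.0497


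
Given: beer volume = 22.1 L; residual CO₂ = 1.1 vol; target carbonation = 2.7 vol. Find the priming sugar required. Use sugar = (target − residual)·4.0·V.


sugar = (2.7 − 1.1)·4.0·22.1

141.4400 g


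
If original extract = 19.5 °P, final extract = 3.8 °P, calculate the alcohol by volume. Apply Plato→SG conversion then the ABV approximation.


SG = 259/(259 − P);  ABV = (OG − FG)·131.25
OG = 259/(259 − 19.5) = 1.0814
FG = 259/(259 − 3.8) = 1.0149
ABV = (1.0814 − 1.0149)·131.25

8.7320 % ABV


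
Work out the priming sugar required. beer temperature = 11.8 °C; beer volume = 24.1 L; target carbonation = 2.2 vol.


residual = 14.695·(0.01821 + 0.09011·e^(−0.04·T));  sugar = (target − residual)·4.0·V
residual = 14.695·(0.01821 + 0.09011·e^(−0.04·11.8)) = 1.0935
sugar = (2.2 − 1.0935)·4.0·24.1

106.6618 g


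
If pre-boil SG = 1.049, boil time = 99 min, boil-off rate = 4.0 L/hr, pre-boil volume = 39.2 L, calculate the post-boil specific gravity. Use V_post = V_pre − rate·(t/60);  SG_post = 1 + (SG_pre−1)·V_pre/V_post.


V_post = 39.2 − 4.0·(99/60) = 32.6000
SG_post = 1 + (1.049 − 1)·39.2/32.6000

1.0589


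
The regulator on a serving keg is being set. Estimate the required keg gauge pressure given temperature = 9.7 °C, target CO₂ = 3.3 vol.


psi = vols/(0.01821 + 0.09011·e^(−0.04·T)) − 14.695
psi = 3.3/(0.01821 + 0.09011·e^(−0.04·9.7)) − 14.695

26.8972 psi


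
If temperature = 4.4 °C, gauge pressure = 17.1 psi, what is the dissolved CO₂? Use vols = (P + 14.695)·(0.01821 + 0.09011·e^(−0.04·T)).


vols = (17.1 + 14.695)·(0.01821 + 0.09011·e^(−0.04·4.4))

2.9817 volumes


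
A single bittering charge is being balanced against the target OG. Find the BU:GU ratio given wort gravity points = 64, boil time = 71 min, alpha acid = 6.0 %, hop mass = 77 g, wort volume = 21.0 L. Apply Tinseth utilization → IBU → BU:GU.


U = 1.65·0.000125^(GP/1000)·(1−e^(−0.04t))/4.15;  IBU = (α/100)·m·U·1000/V;  BU:GU = IBU/GP
U = 1.65·0.000125^(64/1000)·(1−e^(−0.04·71))/4.15 = 0.2106
IBU = (6.0/100)·77·0.2106·1000/21.0 = 46.3357
BU:GU = 46.3357/64

0.7240


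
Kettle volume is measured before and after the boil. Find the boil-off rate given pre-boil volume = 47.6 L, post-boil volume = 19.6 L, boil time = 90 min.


rate = (V_pre − V_post) / (t_min/60)
rate = (47.6 − 19.6) / (90/60)

18.6667 L/hr


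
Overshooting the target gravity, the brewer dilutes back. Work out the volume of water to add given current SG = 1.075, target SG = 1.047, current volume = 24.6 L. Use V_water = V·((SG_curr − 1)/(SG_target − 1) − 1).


V_water = 24.6·((1.075 − 1)/(1.047 − 1) − 1)

14.6553 L


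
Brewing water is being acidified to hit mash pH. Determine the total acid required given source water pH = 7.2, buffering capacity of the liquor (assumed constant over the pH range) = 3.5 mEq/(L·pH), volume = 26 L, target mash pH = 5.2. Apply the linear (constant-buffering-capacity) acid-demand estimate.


acid = buffering capacity · (pH_source − pH_target) · V
acid = 3.5 · (7.2 − 5.2) · 26

182.0000 mEq


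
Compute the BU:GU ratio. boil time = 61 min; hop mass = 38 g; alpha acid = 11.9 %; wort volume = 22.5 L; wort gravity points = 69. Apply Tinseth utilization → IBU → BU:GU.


U = 1.65·0.000125^(GP/1000)·(1−e^(−0.04t))/4.15;  IBU = (α/100)·m·U·1000/V;  BU:GU = IBU/GP
U = 1.65·0.000125^(69/1000)·(1−e^(−0.04·61))/4.15 = 0.1952
IBU = (11.9/100)·38·0.1952·1000/22.5 = 39.2342
BU:GU = 39.2342/69

0.5686


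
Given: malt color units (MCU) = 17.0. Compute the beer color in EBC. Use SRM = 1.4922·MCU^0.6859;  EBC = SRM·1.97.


SRM = 1.4922·17.0^0.6859 = 10.4182
EBC = 10.4182·1.97

20.5238 EBC


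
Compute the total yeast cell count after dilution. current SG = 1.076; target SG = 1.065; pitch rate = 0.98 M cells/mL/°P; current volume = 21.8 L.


V_w = V·((SG_c−1)/(SG_t−1)−1);  °P = 259 − 259/SG_t;  cells = rate·(V+V_w)·°P
V_w = 21.8·((1.076−1)/(1.065−1)−1) = 3.6892
V_final = 21.8 + 3.6892 = 25.4892
°P = 259 − 259/1.065 = 15.8075
cells = 0.98·25.4892·15.8075

394.8629 billion cells


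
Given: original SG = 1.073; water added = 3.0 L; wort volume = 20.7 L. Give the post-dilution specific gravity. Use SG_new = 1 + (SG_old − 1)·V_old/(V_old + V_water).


pts = (1.073 − 1)·1000·20.7/(20.7 + 3.0) = 63.7595
SG_new = 1 + 63.7595/1000

1.0638


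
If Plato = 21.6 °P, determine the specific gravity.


SG = 259/(259 − P)
SG = 259/(259 − 21.6)

1.0910


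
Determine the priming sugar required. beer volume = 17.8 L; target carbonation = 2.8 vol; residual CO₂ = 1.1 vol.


sugar = (target − residual)·4.0·V
sugar = (2.8 − 1.1)·4.0·17.8

121.0400 g


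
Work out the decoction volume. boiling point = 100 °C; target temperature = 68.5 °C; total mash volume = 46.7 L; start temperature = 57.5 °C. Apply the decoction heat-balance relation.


V_dec = V_total·(T_target − T_start)/(T_boil − T_start)
V_dec = 46.7·(68.5 − 57.5)/(100 − 57.5)

12.0871 L


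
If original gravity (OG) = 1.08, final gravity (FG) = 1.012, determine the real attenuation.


AA = (OG−FG)/(OG−1)·100;  RA = AA·0.8192
AA = (1.08 − 1.012)/(1.08 − 1)·100 = 85.0000
RA = 85.0000·0.8192

69.6320 %


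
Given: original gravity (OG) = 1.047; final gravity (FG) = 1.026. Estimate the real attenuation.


AA = (OG−FG)/(OG−1)·100;  RA = AA·0.8192
AA = (1.047 − 1.026)/(1.047 − 1)·100 = 44.6809
RA = 44.6809·0.8192

36.6026 %


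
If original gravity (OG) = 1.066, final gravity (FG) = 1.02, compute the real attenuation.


AA = (OG−FG)/(OG−1)·100;  RA = AA·0.8192
AA = (1.066 − 1.02)/(1.066 − 1)·100 = 69.6970
RA = 69.6970·0.8192

57.0958 %


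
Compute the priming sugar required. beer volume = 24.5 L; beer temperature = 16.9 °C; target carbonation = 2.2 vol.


residual = 14.695·(0.01821 + 0.09011·e^(−0.04·T));  sugar = (target − residual)·4.0·V
residual = 14.695·(0.01821 + 0.09011·e^(−0.04·16.9)) = 0.9411
sugar = (2.2 − 0.9411)·4.0·24.5

123.3693 g


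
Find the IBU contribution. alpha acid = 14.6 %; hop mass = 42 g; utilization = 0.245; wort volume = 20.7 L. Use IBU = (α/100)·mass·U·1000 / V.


IBU = (14.6/100)·42·0.245·1000 / 20.7

72.5768 IBU


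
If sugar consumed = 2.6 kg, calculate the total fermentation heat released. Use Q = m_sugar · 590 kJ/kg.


Q = 2.6 · 590

1534.0000 kJ


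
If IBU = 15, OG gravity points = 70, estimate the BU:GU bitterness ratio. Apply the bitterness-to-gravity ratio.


BU:GU = IBU / OG_points
BU:GU = 15 / 70

0.2143


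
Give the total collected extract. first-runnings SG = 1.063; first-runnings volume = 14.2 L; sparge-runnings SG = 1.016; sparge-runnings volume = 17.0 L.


total = Σ (SG_i − 1)·1000·V_i
first = (1.063 − 1)·1000·14.2 = 894.6000
sparge = (1.016 − 1)·1000·17.0 = 272.0000
total = 894.6000 + 272.0000

1166.6000 gravity·L


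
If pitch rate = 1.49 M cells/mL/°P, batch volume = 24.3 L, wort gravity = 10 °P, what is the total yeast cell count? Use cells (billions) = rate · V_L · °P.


cells = 1.49 · 24.3 · 10

362.0700 billion cells


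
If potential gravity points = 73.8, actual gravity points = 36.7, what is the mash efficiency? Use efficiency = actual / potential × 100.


efficiency = 36.7 / 73.8 × 100

49.7290 %


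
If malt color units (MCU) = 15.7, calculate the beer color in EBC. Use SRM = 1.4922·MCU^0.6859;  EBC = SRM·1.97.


SRM = 1.4922·15.7^0.6859 = 9.8649
EBC = 9.8649·1.97

19.4339 EBC


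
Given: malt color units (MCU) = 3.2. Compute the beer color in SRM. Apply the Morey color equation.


SRM = 1.4922 · MCU^0.6859
SRM = 1.4922 · 3.2^0.6859

3.3137 SRM


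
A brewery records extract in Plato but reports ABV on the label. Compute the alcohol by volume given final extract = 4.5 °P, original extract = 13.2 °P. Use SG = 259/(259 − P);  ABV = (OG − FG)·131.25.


OG = 259/(259 − 13.2) = 1.0537
FG = 259/(259 − 4.5) = 1.0177
ABV = (1.0537 − 1.0177)·131.25

4.7277 % ABV


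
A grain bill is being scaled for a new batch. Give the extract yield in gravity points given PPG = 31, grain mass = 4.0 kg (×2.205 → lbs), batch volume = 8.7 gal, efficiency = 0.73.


points = lbs × PPG × eff / vol
lbs = 4.0 × 2.205 = 8.8200
points = 8.8200 × 31 × 0.73 / 8.7

22.9421 points


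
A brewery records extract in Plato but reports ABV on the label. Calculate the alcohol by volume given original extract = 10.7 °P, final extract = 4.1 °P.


SG = 259/(259 − P);  ABV = (OG − FG)·131.25
OG = 259/(259 − 10.7) = 1.0431
FG = 259/(259 − 4.1) = 1.0161
ABV = (1.0431 − 1.0161)·131.25

3.5448 % ABV


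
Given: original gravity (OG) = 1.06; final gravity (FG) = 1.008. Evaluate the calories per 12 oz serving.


ABW = (OG−FG)·131.25·0.79/FG;  °P = 259 − 259/SG (for OG→OE and FG→AE);  RE = 0.1808·OE + 0.8192·AE;  Cal = (6.9·ABW + 4·(RE−0.1))·FG·3.55
ABW = (1.06 − 1.008)·131.25·0.79/1.008 = 5.3490
OE = 259 − 259/1.06 = 14.6604 °P
AE = 259 − 259/1.008 = 2.0556 °P
RE = 0.1808·14.6604 + 0.8192·2.0556 = 4.3345 °P
Cal = (6.9·5.3490 + 4·(4.3345−0.1))·1.008·3.55

192.6820 kcal


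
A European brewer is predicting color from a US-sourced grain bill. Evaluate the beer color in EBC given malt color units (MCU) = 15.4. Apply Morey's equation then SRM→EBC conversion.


SRM = 1.4922·MCU^0.6859;  EBC = SRM·1.97
SRM = 1.4922·15.4^0.6859 = 9.7353
EBC = 9.7353·1.97

19.1785 EBC


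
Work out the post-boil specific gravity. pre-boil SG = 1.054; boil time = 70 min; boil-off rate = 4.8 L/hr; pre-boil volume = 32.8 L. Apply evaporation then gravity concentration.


V_post = V_pre − rate·(t/60);  SG_post = 1 + (SG_pre−1)·V_pre/V_post
V_post = 32.8 − 4.8·(70/60) = 27.2000
SG_post = 1 + (1.054 − 1)·32.8/27.2000

1.0651


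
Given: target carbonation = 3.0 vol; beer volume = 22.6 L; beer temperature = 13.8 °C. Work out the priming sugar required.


residual = 14.695·(0.01821 + 0.09011·e^(−0.04·T));  sugar = (target − residual)·4.0·V
residual = 14.695·(0.01821 + 0.09011·e^(−0.04·13.8)) = 1.0300
sugar = (3.0 − 1.0300)·4.0·22.6

178.0837 g


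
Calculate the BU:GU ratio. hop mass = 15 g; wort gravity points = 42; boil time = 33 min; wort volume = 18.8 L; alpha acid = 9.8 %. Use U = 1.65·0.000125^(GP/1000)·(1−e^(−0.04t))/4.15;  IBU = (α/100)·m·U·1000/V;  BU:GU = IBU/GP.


U = 1.65·0.000125^(42/1000)·(1−e^(−0.04·33))/4.15 = 0.1998
IBU = (9.8/100)·15·0.1998·1000/18.8 = 15.6203
BU:GU = 15.6203/42

0.3719


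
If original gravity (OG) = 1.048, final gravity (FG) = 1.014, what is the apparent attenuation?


AA = (OG − FG)/(OG − 1) · 100
AA = (1.048 − 1.014)/(1.048 − 1) · 100

70.8333 %


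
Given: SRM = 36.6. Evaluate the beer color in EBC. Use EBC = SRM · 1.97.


EBC = 36.6 · 1.97

72.1020 EBC


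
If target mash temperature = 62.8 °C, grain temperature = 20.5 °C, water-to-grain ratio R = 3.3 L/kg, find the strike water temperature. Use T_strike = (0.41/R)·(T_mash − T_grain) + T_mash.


T_strike = (0.41/3.3)·(62.8 − 20.5) + 62.8

68.0555 °C


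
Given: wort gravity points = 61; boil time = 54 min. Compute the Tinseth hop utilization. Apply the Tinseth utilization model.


U = 1.65·0.000125^(GP/1000) · (1 − e^(−0.04·t))/4.15
bigness = 1.65·0.000125^(61/1000) = 0.9537
boil_factor = (1 − e^(−0.04·54))/4.15 = 0.2132
U = 0.9537 · 0.2132

0.2033


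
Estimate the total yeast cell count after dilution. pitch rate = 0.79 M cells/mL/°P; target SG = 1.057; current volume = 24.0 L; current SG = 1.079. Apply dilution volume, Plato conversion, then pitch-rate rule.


V_w = V·((SG_c−1)/(SG_t−1)−1);  °P = 259 − 259/SG_t;  cells = rate·(V+V_w)·°P
V_w = 24.0·((1.079−1)/(1.057−1)−1) = 9.2632
V_final = 24.0 + 9.2632 = 33.2632
°P = 259 − 259/1.057 = 13.9669
cells = 0.79·33.2632·13.9669

367.0204 billion cells
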